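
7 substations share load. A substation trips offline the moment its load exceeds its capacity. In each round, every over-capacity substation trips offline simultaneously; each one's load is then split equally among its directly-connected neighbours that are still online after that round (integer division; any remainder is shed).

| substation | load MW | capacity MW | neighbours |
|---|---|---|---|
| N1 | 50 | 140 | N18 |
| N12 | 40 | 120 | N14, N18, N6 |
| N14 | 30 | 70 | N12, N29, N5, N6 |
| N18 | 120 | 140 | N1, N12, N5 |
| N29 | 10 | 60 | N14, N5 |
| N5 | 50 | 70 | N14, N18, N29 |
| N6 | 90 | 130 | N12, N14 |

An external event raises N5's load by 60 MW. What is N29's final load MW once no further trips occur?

46

Round 1 — N5 at 110 > 70. N5 trips offline.
  N5 sheds 110 MW to N14, N18, N29: 36 each (2 lost).
    N14: 30+36 = 66 ≤ 70
    N18: 120+36 = 156 > 140
    N29: 10+36 = 46 ≤ 60
Round 2 — N18 trips offline.
  N18 sheds 156 MW to N1, N12: 78 each.
    N1: 50+78 = 128 ≤ 140
    N12: 40+78 = 118 ≤ 120
No further trips.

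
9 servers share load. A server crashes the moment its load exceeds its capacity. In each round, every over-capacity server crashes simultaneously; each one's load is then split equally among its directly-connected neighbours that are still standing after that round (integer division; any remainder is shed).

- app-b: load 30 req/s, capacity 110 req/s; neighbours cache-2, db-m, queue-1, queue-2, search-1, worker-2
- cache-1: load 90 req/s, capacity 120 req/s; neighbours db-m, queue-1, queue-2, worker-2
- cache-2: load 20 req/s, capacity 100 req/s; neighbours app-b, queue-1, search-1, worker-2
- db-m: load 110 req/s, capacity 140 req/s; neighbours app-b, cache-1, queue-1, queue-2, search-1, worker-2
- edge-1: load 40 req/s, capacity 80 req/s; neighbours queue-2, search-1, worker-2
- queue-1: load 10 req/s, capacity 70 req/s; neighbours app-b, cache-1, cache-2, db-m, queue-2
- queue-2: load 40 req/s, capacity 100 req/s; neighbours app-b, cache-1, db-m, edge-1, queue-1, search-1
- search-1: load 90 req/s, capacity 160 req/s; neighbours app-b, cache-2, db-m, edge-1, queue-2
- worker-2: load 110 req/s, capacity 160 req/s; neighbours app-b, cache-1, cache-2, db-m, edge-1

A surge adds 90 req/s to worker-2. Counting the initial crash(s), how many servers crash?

Round 1 — worker-2 at 200 > 160. worker-2 crashes.
  worker-2 sheds 200 req/s to app-b, cache-1, cache-2, db-m, edge-1: 40 each.
    app-b: 30+40 = 70 ≤ 110
    cache-1: 90+40 = 130 > 120
    cache-2: 20+40 = 60 ≤ 100
    db-m: 110+40 = 150 > 140
    edge-1: 40+40 = 80 ≤ 80
Round 2 — cache-1, db-m crash.
  cache-1 sheds 130 req/s to queue-1, queue-2: 65 each.
    queue-1: 10+65 = 75 > 70
    queue-2: 40+65 = 105 > 100
  db-m sheds 150 req/s to app-b, queue-1, queue-2, search-1: 37 each (2 lost).
    app-b: 70+37 = 107 ≤ 110
    queue-1: 75+37 = 112 > 70
    queue-2: 105+37 = 142 > 100
    search-1: 90+37 = 127 ≤ 160
Round 3 — queue-1, queue-2 crash.
  queue-1 sheds 112 req/s to app-b, cache-2: 56 each.
    app-b: 107+56 = 163 > 110
    cache-2: 60+56 = 116 > 100
  queue-2 sheds 142 req/s to app-b, edge-1, search-1: 47 each (1 lost).
    app-b: 163+47 = 210 > 110
    edge-1: 80+47 = 127 > 80
    search-1: 127+47 = 174 > 160
Round 4 — app-b, cache-2, edge-1, search-1 crash.
  app-b sheds 210 req/s: no online neighbours, lost.
  cache-2 sheds 116 req/s: no online neighbours, lost.
  edge-1 sheds 127 req/s: no online neighbours, lost.
  search-1 sheds 174 req/s: no online neighbours, lost.
No further crashes.

9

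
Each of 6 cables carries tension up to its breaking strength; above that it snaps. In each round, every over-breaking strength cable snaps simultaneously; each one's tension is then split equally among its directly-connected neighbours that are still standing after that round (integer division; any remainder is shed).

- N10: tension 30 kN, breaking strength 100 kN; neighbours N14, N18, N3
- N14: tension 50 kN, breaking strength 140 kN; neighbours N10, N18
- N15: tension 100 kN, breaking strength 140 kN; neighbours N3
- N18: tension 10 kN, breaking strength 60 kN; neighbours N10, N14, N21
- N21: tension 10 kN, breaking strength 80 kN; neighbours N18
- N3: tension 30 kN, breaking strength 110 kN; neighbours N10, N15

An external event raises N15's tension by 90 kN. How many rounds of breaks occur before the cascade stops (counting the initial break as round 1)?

Round 1 — N15 at 190 > 140. N15 snaps.
  N15 sheds 190 kN to N3: 190 each.
    N3: 30+190 = 220 > 110
Round 2 — N3 snaps.
  N3 sheds 220 kN to N10: 220 each.
    N10: 30+220 = 250 > 100
Round 3 — N10 snaps.
  N10 sheds 250 kN to N14, N18: 125 each.
    N14: 50+125 = 175 > 140
    N18: 10+125 = 135 > 60
Round 4 — N14, N18 snap.
  N14 sheds 175 kN: no online neighbours, lost.
  N18 sheds 135 kN to N21: 135 each.
    N21: 10+135 = 145 > 80
Round 5 — N21 snaps.
  N21 sheds 145 kN: no online neighbours, lost.
No further breaks.

5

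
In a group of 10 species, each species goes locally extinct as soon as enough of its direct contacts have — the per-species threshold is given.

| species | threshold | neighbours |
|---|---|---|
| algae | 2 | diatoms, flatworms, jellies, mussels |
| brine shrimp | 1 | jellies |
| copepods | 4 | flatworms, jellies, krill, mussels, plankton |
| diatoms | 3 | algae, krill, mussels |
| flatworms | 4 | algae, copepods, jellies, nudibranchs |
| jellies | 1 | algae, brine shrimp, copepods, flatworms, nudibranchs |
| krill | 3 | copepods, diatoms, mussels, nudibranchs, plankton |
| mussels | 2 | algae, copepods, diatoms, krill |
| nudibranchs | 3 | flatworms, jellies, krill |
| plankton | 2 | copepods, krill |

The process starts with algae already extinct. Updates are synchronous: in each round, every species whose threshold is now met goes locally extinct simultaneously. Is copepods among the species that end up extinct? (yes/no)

no

Round 1 — algae goes locally extinct (initial).
Round 2 — checking thresholds:
  diatoms: 1 of 3 neighbours < 3, holds.
  flatworms: 1 of 4 neighbours < 4, holds.
  jellies: 1 of 5 neighbours ≥ 1, goes locally extinct.
  mussels: 1 of 4 neighbours < 2, holds.
Round 3 — checking thresholds:
  brine shrimp: 1 of 1 neighbours ≥ 1, goes locally extinct.
  copepods: 1 of 5 neighbours < 4, holds.
  diatoms: 1 of 3 neighbours < 3, holds.
  flatworms: 2 of 4 neighbours < 4, holds.
  mussels: 1 of 4 neighbours < 2, holds.
  nudibranchs: 1 of 3 neighbours < 3, holds.
Round 4 — no new extinctions; cascade stops.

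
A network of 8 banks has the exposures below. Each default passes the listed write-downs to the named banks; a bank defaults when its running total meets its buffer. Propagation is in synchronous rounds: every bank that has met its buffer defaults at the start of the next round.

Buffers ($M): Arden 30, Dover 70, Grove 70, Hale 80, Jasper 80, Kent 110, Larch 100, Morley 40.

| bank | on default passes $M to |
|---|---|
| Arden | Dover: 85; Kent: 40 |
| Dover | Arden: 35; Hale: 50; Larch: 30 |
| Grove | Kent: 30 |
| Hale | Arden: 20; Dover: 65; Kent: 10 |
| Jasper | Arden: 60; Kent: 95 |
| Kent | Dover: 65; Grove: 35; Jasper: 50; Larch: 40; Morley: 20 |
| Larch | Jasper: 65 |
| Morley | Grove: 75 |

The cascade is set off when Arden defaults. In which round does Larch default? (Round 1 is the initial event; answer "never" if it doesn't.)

Round 1 — Arden defaults (initial).
  Dover: +85 → 85 ≥ 70
  Kent: +40 → 40 < 110
Round 2 — Dover defaults.
  Hale: +50 → 50 < 80
  Larch: +30 → 30 < 100
No further defaults.

never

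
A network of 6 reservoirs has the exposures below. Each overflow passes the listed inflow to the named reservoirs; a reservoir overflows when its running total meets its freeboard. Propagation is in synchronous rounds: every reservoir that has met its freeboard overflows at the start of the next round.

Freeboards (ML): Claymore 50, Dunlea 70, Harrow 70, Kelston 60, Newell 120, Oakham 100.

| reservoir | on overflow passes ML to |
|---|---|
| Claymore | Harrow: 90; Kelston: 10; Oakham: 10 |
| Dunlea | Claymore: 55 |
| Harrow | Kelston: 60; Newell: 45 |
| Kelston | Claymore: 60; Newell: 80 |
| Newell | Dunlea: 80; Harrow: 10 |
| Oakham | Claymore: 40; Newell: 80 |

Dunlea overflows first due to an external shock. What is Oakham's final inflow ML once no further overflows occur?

10

Round 1 — Dunlea overflows (initial).
  Claymore: +55 → 55 ≥ 50
Round 2 — Claymore overflows.
  Harrow: +90 → 90 ≥ 70
  Kelston: +10 → 10 < 60
  Oakham: +10 → 10 < 100
Round 3 — Harrow overflows.
  Kelston: +60 → 70 ≥ 60
  Newell: +45 → 45 < 120
Round 4 — Kelston overflows.
  Newell: +80 → 125 ≥ 120
Round 5 — Newell overflows.
No further overflows.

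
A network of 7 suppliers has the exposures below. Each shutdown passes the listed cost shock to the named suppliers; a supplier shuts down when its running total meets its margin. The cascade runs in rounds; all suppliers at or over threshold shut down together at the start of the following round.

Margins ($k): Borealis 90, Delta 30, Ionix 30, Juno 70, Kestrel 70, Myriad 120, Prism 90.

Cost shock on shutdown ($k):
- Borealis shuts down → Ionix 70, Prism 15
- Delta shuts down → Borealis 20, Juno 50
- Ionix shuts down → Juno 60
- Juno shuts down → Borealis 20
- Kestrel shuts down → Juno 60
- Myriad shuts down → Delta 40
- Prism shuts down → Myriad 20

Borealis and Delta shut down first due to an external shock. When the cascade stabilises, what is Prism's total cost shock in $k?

15

Round 1 — Borealis, Delta shut down (initial).
  Ionix: +70 → 70 ≥ 30
  Juno: +50 → 50 < 70
  Prism: +15 → 15 < 90
Round 2 — Ionix shuts down.
  Juno: +60 → 110 ≥ 70
Round 3 — Juno shuts down.
No further shutdowns.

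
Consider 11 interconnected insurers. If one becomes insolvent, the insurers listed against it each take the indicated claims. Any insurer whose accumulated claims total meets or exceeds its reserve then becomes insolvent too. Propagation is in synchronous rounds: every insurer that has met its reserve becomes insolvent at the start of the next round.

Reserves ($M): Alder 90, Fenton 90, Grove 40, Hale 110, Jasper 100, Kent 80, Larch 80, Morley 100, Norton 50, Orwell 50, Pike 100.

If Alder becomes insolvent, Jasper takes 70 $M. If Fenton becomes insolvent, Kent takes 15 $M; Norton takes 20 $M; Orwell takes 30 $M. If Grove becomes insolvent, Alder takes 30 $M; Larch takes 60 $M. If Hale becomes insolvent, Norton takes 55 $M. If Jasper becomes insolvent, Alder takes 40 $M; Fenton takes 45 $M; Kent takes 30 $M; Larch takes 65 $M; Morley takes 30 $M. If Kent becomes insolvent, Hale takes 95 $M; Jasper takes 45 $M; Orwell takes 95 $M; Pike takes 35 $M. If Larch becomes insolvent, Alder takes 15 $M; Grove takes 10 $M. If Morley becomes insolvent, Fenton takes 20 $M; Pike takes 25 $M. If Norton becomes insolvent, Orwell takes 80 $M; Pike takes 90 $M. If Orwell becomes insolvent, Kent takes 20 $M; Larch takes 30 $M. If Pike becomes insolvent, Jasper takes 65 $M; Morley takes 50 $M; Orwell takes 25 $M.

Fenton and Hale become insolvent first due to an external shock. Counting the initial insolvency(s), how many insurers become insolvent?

4

Round 1 — Fenton, Hale become insolvent (initial).
  Kent: +15 → 15 < 80
  Norton: +20+55 → 75 ≥ 50
  Orwell: +30 → 30 < 50
Round 2 — Norton becomes insolvent.
  Orwell: +80 → 110 ≥ 50
  Pike: +90 → 90 < 100
Round 3 — Orwell becomes insolvent.
  Kent: +20 → 35 < 80
  Larch: +30 → 30 < 80
No further insolvencies.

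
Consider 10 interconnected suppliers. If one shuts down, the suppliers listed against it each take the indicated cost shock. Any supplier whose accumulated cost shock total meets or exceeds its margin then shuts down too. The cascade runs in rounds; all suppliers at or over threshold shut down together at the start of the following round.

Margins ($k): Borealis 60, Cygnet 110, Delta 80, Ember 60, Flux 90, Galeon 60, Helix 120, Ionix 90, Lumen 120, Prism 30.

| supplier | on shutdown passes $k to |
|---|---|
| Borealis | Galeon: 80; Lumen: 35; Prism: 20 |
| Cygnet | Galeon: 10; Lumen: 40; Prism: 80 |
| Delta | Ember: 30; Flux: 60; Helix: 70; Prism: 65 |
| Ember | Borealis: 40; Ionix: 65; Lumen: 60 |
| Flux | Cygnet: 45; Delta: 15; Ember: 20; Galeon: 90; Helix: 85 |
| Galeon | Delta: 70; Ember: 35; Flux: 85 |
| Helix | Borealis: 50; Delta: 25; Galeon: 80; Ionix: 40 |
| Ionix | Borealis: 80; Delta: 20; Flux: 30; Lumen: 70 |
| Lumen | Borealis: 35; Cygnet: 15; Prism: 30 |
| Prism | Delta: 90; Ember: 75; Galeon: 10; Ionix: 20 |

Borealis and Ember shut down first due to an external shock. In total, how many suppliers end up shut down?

Round 1 — Borealis, Ember shut down (initial).
  Galeon: +80 → 80 ≥ 60
  Ionix: +65 → 65 < 90
  Lumen: +35+60 → 95 < 120
  Prism: +20 → 20 < 30
Round 2 — Galeon shuts down.
  Delta: +70 → 70 < 80
  Flux: +85 → 85 < 90
No further shutdowns.

3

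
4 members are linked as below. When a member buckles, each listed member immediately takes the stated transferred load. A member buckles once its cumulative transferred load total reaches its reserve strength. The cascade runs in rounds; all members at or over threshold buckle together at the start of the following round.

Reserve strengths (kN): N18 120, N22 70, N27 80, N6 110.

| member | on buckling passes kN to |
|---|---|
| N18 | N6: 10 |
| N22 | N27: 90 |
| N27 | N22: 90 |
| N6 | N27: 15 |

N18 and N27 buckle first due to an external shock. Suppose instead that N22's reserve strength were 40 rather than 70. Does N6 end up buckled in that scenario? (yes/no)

With N22's reserve strength at 40:
Round 1 — N18, N27 buckle (initial).
  N22: +90 → 90 ≥ 40
  N6: +10 → 10 < 110
Round 2 — N22 buckles.
No further bucklings.

no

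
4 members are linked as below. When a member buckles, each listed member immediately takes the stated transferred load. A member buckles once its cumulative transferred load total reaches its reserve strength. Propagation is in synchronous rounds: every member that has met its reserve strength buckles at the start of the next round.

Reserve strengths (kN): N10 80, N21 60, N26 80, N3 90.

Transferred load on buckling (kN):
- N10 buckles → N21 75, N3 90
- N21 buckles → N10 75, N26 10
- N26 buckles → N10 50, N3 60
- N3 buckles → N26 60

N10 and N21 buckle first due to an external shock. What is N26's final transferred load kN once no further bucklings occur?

70

Round 1 — N10, N21 buckle (initial).
  N26: +10 → 10 < 80
  N3: +90 → 90 ≥ 90
Round 2 — N3 buckles.
  N26: +60 → 70 < 80
No further bucklings.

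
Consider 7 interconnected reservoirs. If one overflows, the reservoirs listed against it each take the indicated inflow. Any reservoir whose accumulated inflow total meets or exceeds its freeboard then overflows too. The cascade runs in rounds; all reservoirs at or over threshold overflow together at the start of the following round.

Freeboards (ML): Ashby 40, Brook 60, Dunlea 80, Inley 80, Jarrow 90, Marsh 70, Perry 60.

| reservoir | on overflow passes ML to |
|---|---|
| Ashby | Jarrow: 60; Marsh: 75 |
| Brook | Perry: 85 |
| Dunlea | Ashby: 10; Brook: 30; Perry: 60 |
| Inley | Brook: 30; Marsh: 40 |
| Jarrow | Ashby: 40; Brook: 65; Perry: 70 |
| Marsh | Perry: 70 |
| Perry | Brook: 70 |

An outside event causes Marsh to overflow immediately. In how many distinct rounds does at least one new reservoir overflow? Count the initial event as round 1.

Round 1 — Marsh overflows (initial).
  Perry: +70 → 70 ≥ 60
Round 2 — Perry overflows.
  Brook: +70 → 70 ≥ 60
Round 3 — Brook overflows.
No further overflows.

3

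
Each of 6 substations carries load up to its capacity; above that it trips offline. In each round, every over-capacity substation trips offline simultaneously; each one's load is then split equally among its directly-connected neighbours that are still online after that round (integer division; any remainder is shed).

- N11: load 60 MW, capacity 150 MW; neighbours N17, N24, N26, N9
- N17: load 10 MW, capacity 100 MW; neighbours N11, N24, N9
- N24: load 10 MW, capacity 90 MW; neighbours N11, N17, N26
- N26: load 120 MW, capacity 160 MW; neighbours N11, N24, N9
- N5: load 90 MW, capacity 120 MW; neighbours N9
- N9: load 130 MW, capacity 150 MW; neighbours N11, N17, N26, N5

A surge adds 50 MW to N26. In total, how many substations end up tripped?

Round 1 — N26 at 170 > 160. N26 trips offline.
  N26 sheds 170 MW to N11, N24, N9: 56 each (2 lost).
    N11: 60+56 = 116 ≤ 150
    N24: 10+56 = 66 ≤ 90
    N9: 130+56 = 186 > 150
Round 2 — N9 trips offline.
  N9 sheds 186 MW to N11, N17, N5: 62 each.
    N11: 116+62 = 178 > 150
    N17: 10+62 = 72 ≤ 100
    N5: 90+62 = 152 > 120
Round 3 — N11, N5 trip offline.
  N11 sheds 178 MW to N17, N24: 89 each.
    N17: 72+89 = 161 > 100
    N24: 66+89 = 155 > 90
  N5 sheds 152 MW: no online neighbours, lost.
Round 4 — N17, N24 trip offline.
  N17 sheds 161 MW: no online neighbours, lost.
  N24 sheds 155 MW: no online neighbours, lost.
No further trips.

6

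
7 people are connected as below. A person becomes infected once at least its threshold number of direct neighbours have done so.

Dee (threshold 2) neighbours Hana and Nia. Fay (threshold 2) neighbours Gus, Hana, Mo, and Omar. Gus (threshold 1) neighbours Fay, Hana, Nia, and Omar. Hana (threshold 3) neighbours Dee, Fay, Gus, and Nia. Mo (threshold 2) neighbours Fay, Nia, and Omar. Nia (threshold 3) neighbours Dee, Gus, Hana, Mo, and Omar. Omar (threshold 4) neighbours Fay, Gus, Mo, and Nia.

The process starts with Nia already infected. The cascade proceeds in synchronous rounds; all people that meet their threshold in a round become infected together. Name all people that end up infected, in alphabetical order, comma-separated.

Round 1 — Nia becomes infected (initial).
Round 2 — checking thresholds:
  Dee: 1 of 2 neighbours < 2, not yet.
  Gus: 1 of 4 neighbours ≥ 1, becomes infected.
  Hana: 1 of 4 neighbours < 3, not yet.
  Mo: 1 of 3 neighbours < 2, not yet.
  Omar: 1 of 4 neighbours < 4, not yet.
Round 3 — no new infections; cascade stops.

Gus, Nia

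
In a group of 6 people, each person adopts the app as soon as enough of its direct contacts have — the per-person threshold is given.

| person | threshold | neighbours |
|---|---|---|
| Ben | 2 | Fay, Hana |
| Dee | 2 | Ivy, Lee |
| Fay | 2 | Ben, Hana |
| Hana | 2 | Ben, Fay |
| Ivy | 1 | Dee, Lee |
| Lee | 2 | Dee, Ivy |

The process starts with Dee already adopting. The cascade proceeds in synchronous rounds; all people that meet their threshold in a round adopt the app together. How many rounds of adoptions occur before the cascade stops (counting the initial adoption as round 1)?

Round 1 — Dee adopts the app (initial).
Round 2 — checking thresholds:
  Ivy: 1 of 2 neighbours ≥ 1, adopts the app.
  Lee: 1 of 2 neighbours < 2, holds.
Round 3 — checking thresholds:
  Lee: 2 of 2 neighbours ≥ 2, adopts the app.
Round 4 — no new adoptions; cascade stops.

3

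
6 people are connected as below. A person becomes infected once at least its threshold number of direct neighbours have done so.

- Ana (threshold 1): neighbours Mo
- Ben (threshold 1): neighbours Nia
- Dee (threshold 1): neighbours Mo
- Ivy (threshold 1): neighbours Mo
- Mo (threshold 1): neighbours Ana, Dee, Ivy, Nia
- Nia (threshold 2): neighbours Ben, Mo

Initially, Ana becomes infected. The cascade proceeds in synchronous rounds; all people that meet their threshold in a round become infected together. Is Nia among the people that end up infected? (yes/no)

Round 1 — Ana becomes infected (initial).
Round 2 — checking thresholds:
  Mo: 1 of 4 neighbours ≥ 1, becomes infected.
Round 3 — checking thresholds:
  Dee: 1 of 1 neighbours ≥ 1, becomes infected.
  Ivy: 1 of 1 neighbours ≥ 1, becomes infected.
  Nia: 1 of 2 neighbours < 2, not yet.
Round 4 — no new infections; cascade stops.

no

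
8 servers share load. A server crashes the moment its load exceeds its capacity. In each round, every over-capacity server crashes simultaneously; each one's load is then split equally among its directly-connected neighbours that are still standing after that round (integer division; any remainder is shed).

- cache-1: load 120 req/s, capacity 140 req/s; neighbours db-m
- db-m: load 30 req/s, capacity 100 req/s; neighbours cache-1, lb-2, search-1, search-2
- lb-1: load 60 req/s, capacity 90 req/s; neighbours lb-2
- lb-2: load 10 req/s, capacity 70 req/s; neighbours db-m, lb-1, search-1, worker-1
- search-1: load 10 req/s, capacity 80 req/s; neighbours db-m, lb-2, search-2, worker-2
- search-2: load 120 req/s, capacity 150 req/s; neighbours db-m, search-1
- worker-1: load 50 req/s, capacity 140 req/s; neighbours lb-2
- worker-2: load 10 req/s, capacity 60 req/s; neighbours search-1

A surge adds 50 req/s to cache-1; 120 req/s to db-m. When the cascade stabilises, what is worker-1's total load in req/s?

Round 1 — cache-1 at 170 > 140; db-m at 150 > 100. cache-1, db-m crash.
  cache-1 sheds 170 req/s: no online neighbours, lost.
  db-m sheds 150 req/s to lb-2, search-1, search-2: 50 each.
    lb-2: 10+50 = 60 ≤ 70
    search-1: 10+50 = 60 ≤ 80
    search-2: 120+50 = 170 > 150
Round 2 — search-2 crashes.
  search-2 sheds 170 req/s to search-1: 170 each.
    search-1: 60+170 = 230 > 80
Round 3 — search-1 crashes.
  search-1 sheds 230 req/s to lb-2, worker-2: 115 each.
    lb-2: 60+115 = 175 > 70
    worker-2: 10+115 = 125 > 60
Round 4 — lb-2, worker-2 crash.
  lb-2 sheds 175 req/s to lb-1, worker-1: 87 each (1 lost).
    lb-1: 60+87 = 147 > 90
    worker-1: 50+87 = 137 ≤ 140
  worker-2 sheds 125 req/s: no online neighbours, lost.
Round 5 — lb-1 crashes.
  lb-1 sheds 147 req/s: no online neighbours, lost.
No further crashes.

137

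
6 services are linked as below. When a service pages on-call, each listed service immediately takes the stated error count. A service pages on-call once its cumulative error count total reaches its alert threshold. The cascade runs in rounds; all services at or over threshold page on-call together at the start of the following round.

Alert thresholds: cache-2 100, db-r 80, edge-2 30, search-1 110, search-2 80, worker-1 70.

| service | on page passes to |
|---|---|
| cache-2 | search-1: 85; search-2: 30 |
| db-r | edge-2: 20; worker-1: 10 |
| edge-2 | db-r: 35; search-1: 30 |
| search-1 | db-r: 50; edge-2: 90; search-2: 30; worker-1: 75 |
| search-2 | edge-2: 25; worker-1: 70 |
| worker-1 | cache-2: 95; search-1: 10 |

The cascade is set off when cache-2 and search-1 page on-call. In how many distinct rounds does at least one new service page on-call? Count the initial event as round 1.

3

Round 1 — cache-2, search-1 page on-call (initial).
  db-r: +50 → 50 < 80
  edge-2: +90 → 90 ≥ 30
  search-2: +30+30 → 60 < 80
  worker-1: +75 → 75 ≥ 70
Round 2 — edge-2, worker-1 page on-call.
  db-r: +35 → 85 ≥ 80
Round 3 — db-r pages on-call.
No further pages.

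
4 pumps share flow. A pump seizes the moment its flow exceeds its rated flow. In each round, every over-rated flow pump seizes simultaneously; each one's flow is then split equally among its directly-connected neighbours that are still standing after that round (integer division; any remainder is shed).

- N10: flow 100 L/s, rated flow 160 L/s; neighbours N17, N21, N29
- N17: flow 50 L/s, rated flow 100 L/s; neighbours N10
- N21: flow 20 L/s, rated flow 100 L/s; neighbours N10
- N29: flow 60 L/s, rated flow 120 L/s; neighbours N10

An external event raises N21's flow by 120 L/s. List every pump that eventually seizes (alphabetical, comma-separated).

N10, N17, N21, N29

Round 1 — N21 at 140 > 100. N21 seizes.
  N21 sheds 140 L/s to N10: 140 each.
    N10: 100+140 = 240 > 160
Round 2 — N10 seizes.
  N10 sheds 240 L/s to N17, N29: 120 each.
    N17: 50+120 = 170 > 100
    N29: 60+120 = 180 > 120
Round 3 — N17, N29 seize.
  N17 sheds 170 L/s: no online neighbours, lost.
  N29 sheds 180 L/s: no online neighbours, lost.
No further seizures.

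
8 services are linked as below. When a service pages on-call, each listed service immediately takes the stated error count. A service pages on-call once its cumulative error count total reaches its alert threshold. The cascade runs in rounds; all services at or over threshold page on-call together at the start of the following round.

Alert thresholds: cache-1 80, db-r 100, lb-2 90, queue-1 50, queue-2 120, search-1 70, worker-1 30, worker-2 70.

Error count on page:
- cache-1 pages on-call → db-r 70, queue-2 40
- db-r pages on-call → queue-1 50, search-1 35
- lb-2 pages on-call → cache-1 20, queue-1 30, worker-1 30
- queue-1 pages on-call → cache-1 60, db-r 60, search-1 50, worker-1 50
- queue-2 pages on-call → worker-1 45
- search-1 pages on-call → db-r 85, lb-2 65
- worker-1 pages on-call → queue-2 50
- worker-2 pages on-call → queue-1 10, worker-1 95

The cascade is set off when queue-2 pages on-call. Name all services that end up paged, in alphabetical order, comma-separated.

Round 1 — queue-2 pages on-call (initial).
  worker-1: +45 → 45 ≥ 30
Round 2 — worker-1 pages on-call.
No further pages.

queue-2, worker-1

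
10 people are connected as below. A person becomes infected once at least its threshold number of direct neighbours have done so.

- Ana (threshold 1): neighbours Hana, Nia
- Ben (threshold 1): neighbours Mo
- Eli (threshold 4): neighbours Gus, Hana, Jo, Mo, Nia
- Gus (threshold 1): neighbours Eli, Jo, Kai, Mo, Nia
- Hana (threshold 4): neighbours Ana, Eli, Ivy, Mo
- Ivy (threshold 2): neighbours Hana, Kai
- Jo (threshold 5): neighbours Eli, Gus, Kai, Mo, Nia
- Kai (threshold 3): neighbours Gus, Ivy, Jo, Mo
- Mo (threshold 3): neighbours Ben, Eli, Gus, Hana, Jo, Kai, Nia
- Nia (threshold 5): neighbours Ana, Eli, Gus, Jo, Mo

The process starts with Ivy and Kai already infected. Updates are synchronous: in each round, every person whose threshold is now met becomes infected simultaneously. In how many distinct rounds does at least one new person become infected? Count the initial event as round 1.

2

Round 1 — Ivy, Kai become infected (initial).
Round 2 — checking thresholds:
  Gus: 1 of 5 neighbours ≥ 1, becomes infected.
  Hana: 1 of 4 neighbours < 4, not yet.
  Jo: 1 of 5 neighbours < 5, not yet.
  Mo: 1 of 7 neighbours < 3, not yet.
Round 3 — no new infections; cascade stops.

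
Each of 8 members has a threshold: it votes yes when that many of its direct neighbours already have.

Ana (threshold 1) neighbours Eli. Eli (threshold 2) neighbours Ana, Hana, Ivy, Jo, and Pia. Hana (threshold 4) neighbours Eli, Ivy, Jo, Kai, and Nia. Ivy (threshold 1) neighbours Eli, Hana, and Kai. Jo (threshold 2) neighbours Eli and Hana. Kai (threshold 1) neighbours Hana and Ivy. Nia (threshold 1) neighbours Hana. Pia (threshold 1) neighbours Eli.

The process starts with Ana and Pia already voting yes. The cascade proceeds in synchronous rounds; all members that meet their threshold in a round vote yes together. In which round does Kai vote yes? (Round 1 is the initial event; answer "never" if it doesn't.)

4

Round 1 — Ana, Pia vote yes (initial).
Round 2 — checking thresholds:
  Eli: 2 of 5 neighbours ≥ 2, votes yes.
Round 3 — checking thresholds:
  Hana: 1 of 5 neighbours < 4, below threshold.
  Ivy: 1 of 3 neighbours ≥ 1, votes yes.
  Jo: 1 of 2 neighbours < 2, below threshold.
Round 4 — checking thresholds:
  Hana: 2 of 5 neighbours < 4, below threshold.
  Jo: 1 of 2 neighbours < 2, below threshold.
  Kai: 1 of 2 neighbours ≥ 1, votes yes.
Round 5 — no new yes votes; cascade stops.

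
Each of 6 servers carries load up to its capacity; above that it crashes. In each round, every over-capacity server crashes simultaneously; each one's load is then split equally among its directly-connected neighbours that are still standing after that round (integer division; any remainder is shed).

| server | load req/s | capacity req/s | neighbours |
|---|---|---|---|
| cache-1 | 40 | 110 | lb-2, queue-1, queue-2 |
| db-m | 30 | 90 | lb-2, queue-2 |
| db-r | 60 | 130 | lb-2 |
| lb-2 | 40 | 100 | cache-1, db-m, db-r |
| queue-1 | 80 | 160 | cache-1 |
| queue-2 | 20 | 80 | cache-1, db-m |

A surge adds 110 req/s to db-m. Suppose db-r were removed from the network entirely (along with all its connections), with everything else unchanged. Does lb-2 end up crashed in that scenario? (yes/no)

yes

With db-r removed:
Round 1 — db-m at 140 > 90. db-m crashes.
  db-m sheds 140 req/s to lb-2, queue-2: 70 each.
    lb-2: 40+70 = 110 > 100
    queue-2: 20+70 = 90 > 80
Round 2 — lb-2, queue-2 crash.
  lb-2 sheds 110 req/s to cache-1: 110 each.
    cache-1: 40+110 = 150 > 110
  queue-2 sheds 90 req/s to cache-1: 90 each.
    cache-1: 150+90 = 240 > 110
Round 3 — cache-1 crashes.
  cache-1 sheds 240 req/s to queue-1: 240 each.
    queue-1: 80+240 = 320 > 160
Round 4 — queue-1 crashes.
  queue-1 sheds 320 req/s: no online neighbours, lost.
No further crashes.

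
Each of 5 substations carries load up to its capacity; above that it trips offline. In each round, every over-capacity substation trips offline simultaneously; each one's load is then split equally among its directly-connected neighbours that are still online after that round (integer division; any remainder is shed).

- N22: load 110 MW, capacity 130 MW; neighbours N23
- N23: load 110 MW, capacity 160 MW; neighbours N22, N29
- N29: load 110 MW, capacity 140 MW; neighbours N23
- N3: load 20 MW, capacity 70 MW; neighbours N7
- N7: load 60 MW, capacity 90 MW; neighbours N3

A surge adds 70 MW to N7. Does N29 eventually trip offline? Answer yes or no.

Round 1 — N7 at 130 > 90. N7 trips offline.
  N7 sheds 130 MW to N3: 130 each.
    N3: 20+130 = 150 > 70
Round 2 — N3 trips offline.
  N3 sheds 150 MW: no online neighbours, lost.
No further trips.

no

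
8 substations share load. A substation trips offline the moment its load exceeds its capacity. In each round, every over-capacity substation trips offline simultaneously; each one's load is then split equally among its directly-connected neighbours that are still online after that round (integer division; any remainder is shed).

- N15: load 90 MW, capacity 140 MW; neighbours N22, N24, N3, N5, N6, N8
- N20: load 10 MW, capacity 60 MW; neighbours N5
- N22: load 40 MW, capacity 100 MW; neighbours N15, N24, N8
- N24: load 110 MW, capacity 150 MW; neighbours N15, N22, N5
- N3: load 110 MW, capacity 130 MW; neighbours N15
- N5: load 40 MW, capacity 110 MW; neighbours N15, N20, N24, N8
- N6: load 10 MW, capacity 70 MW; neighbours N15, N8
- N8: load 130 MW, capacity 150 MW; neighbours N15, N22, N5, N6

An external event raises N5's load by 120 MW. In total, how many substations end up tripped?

Round 1 — N5 at 160 > 110. N5 trips offline.
  N5 sheds 160 MW to N15, N20, N24, N8: 40 each.
    N15: 90+40 = 130 ≤ 140
    N20: 10+40 = 50 ≤ 60
    N24: 110+40 = 150 ≤ 150
    N8: 130+40 = 170 > 150
Round 2 — N8 trips offline.
  N8 sheds 170 MW to N15, N22, N6: 56 each (2 lost).
    N15: 130+56 = 186 > 140
    N22: 40+56 = 96 ≤ 100
    N6: 10+56 = 66 ≤ 70
Round 3 — N15 trips offline.
  N15 sheds 186 MW to N22, N24, N3, N6: 46 each (2 lost).
    N22: 96+46 = 142 > 100
    N24: 150+46 = 196 > 150
    N3: 110+46 = 156 > 130
    N6: 66+46 = 112 > 70
Round 4 — N22, N24, N3, N6 trip offline.
  N22 sheds 142 MW: no online neighbours, lost.
  N24 sheds 196 MW: no online neighbours, lost.
  N3 sheds 156 MW: no online neighbours, lost.
  N6 sheds 112 MW: no online neighbours, lost.
No further trips.

7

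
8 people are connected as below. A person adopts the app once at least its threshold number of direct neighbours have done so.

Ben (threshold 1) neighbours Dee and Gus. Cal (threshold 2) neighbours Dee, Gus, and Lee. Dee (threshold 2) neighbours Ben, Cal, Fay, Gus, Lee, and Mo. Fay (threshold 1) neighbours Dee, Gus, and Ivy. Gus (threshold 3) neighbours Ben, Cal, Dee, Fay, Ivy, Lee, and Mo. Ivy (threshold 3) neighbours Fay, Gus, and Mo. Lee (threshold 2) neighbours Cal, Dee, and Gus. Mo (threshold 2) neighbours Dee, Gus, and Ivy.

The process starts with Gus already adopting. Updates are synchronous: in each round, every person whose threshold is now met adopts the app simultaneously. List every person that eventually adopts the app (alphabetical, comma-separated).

Ben, Cal, Dee, Fay, Gus, Ivy, Lee, Mo

Round 1 — Gus adopts the app (initial).
Round 2 — checking thresholds:
  Ben: 1 of 2 neighbours ≥ 1, adopts the app.
  Cal: 1 of 3 neighbours < 2, holds.
  Dee: 1 of 6 neighbours < 2, holds.
  Fay: 1 of 3 neighbours ≥ 1, adopts the app.
  Ivy: 1 of 3 neighbours < 3, holds.
  Lee: 1 of 3 neighbours < 2, holds.
  Mo: 1 of 3 neighbours < 2, holds.
Round 3 — checking thresholds:
  Cal: 1 of 3 neighbours < 2, holds.
  Dee: 3 of 6 neighbours ≥ 2, adopts the app.
  Ivy: 2 of 3 neighbours < 3, holds.
  Lee: 1 of 3 neighbours < 2, holds.
  Mo: 1 of 3 neighbours < 2, holds.
Round 4 — checking thresholds:
  Cal: 2 of 3 neighbours ≥ 2, adopts the app.
  Ivy: 2 of 3 neighbours < 3, holds.
  Lee: 2 of 3 neighbours ≥ 2, adopts the app.
  Mo: 2 of 3 neighbours ≥ 2, adopts the app.
Round 5 — checking thresholds:
  Ivy: 3 of 3 neighbours ≥ 3, adopts the app.
Round 6 — no new adoptions; cascade stops.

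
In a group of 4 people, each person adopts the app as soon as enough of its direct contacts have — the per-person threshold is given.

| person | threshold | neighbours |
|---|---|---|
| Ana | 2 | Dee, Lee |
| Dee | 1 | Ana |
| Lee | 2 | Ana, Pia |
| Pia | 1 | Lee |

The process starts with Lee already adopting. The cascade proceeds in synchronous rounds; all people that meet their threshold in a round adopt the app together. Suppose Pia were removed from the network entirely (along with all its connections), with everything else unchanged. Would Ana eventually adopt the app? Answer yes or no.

no

With Pia removed:
Round 1 — Lee adopts the app (initial).
Round 2 — no new adoptions; cascade stops.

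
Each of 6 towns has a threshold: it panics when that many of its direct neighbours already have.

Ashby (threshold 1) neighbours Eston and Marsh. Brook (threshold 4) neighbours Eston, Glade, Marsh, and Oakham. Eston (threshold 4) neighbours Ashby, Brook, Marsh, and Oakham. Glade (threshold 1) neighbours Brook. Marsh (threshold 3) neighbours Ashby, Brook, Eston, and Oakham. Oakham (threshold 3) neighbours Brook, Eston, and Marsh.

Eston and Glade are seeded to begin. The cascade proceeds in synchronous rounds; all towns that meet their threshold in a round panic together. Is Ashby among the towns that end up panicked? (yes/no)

Round 1 — Eston, Glade panic (initial).
Round 2 — checking thresholds:
  Ashby: 1 of 2 neighbours ≥ 1, panics.
  Brook: 2 of 4 neighbours < 4, below threshold.
  Marsh: 1 of 4 neighbours < 3, below threshold.
  Oakham: 1 of 3 neighbours < 3, below threshold.
Round 3 — no new panics; cascade stops.

yes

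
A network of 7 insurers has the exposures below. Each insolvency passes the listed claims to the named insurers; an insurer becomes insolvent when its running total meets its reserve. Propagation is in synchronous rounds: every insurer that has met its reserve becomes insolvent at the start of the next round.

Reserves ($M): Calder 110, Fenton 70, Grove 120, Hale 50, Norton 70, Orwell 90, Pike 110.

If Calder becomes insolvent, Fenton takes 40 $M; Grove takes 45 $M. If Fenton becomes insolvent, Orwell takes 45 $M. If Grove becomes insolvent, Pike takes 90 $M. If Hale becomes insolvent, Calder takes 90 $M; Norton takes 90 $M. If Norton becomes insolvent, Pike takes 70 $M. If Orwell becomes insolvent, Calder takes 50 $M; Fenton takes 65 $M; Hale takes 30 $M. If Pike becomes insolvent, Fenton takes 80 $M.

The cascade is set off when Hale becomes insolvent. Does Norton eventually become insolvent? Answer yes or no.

Round 1 — Hale becomes insolvent (initial).
  Calder: +90 → 90 < 110
  Norton: +90 → 90 ≥ 70
Round 2 — Norton becomes insolvent.
  Pike: +70 → 70 < 110
No further insolvencies.

yes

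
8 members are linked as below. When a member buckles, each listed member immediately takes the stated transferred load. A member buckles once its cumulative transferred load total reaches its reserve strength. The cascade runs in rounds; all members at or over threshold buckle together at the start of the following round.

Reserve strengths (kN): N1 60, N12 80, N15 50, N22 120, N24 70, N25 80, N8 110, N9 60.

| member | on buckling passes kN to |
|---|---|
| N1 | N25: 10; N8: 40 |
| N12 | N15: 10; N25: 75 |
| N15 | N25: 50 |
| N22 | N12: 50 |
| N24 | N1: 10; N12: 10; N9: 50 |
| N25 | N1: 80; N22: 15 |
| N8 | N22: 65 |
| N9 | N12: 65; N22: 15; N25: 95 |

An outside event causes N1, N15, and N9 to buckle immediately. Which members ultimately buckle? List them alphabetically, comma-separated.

Round 1 — N1, N15, N9 buckle (initial).
  N12: +65 → 65 < 80
  N22: +15 → 15 < 120
  N25: +10+50+95 → 155 ≥ 80
  N8: +40 → 40 < 110
Round 2 — N25 buckles.
  N22: +15 → 30 < 120
No further bucklings.

N1, N15, N25, N9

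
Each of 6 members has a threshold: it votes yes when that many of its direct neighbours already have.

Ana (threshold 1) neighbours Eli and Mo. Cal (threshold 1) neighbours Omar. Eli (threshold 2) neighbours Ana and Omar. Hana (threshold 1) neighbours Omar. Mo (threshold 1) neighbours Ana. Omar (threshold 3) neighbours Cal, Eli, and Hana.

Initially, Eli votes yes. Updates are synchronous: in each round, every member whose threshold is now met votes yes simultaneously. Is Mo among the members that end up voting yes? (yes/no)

Round 1 — Eli votes yes (initial).
Round 2 — checking thresholds:
  Ana: 1 of 2 neighbours ≥ 1, votes yes.
  Omar: 1 of 3 neighbours < 3, not yet.
Round 3 — checking thresholds:
  Mo: 1 of 1 neighbours ≥ 1, votes yes.
  Omar: 1 of 3 neighbours < 3, not yet.
Round 4 — no new yes votes; cascade stops.

yes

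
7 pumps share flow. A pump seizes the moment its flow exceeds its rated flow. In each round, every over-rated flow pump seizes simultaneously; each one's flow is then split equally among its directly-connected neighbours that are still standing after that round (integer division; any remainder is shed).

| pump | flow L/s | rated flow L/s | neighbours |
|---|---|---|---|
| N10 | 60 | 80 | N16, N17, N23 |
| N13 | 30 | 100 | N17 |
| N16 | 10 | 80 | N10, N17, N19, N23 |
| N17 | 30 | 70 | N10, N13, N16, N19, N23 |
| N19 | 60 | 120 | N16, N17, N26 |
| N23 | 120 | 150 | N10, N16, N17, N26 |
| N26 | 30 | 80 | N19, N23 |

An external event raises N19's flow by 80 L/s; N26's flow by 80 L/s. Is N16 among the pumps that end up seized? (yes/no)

yes

Round 1 — N19 at 140 > 120; N26 at 110 > 80. N19, N26 seize.
  N19 sheds 140 L/s to N16, N17: 70 each.
    N16: 10+70 = 80 ≤ 80
    N17: 30+70 = 100 > 70
  N26 sheds 110 L/s to N23: 110 each.
    N23: 120+110 = 230 > 150
Round 2 — N17, N23 seize.
  N17 sheds 100 L/s to N10, N13, N16: 33 each (1 lost).
    N10: 60+33 = 93 > 80
    N13: 30+33 = 63 ≤ 100
    N16: 80+33 = 113 > 80
  N23 sheds 230 L/s to N10, N16: 115 each.
    N10: 93+115 = 208 > 80
    N16: 113+115 = 228 > 80
Round 3 — N10, N16 seize.
  N10 sheds 208 L/s: no online neighbours, lost.
  N16 sheds 228 L/s: no online neighbours, lost.
No further seizures.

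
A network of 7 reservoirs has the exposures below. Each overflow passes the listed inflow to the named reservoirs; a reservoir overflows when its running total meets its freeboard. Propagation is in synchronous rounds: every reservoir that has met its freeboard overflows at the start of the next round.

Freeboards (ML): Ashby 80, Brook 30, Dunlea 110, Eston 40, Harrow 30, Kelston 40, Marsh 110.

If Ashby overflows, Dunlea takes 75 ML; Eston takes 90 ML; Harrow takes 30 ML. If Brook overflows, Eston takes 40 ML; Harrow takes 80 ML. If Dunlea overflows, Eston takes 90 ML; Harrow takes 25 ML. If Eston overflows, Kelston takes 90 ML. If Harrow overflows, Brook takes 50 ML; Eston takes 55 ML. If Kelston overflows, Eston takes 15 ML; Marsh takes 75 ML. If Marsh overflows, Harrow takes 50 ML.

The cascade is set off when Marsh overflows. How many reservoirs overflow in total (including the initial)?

Round 1 — Marsh overflows (initial).
  Harrow: +50 → 50 ≥ 30
Round 2 — Harrow overflows.
  Brook: +50 → 50 ≥ 30
  Eston: +55 → 55 ≥ 40
Round 3 — Brook, Eston overflow.
  Kelston: +90 → 90 ≥ 40
Round 4 — Kelston overflows.
No further overflows.

5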